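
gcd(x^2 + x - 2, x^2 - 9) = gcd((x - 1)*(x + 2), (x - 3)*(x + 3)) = 1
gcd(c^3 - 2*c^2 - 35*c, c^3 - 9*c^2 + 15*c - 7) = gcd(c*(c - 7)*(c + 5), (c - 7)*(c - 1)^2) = c - 7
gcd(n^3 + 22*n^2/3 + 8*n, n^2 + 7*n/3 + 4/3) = n + 4/3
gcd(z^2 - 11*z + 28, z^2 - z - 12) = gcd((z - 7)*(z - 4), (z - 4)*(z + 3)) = z - 4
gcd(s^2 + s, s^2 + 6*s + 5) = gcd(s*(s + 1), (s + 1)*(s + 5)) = s + 1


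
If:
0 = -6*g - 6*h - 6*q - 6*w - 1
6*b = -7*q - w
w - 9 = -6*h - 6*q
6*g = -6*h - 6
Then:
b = w - 35/36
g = -5*w/6 - 5/3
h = 5*w/6 + 2/3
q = 5/6 - w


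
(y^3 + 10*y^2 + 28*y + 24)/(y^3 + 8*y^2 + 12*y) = (y + 2)/y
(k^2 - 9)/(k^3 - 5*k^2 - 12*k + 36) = (k - 3)/(k^2 - 8*k + 12)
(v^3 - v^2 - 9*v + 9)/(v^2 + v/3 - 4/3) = 3*(v^2 - 9)/(3*v + 4)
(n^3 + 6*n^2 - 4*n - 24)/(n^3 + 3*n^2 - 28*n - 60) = (n - 2)/(n - 5)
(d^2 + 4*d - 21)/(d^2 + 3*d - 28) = (d - 3)/(d - 4)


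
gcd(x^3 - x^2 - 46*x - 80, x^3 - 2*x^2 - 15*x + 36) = 1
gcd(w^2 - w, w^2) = w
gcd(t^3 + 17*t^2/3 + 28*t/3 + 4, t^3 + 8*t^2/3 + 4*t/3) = t^2 + 8*t/3 + 4/3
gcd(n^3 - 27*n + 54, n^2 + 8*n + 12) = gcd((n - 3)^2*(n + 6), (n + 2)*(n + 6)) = n + 6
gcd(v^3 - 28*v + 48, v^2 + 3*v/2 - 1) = 1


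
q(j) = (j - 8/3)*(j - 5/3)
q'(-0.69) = -5.71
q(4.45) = 4.96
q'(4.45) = 4.57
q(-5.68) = 61.32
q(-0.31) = 5.88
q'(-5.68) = -15.69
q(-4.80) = 48.28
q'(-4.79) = -13.91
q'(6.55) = 8.77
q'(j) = 2*j - 13/3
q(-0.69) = 7.91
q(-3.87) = 36.19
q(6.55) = 18.96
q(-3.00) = 26.44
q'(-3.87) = -12.07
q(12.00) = 96.44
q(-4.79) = 48.15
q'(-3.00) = -10.33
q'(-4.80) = -13.93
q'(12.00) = 19.67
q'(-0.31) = -4.95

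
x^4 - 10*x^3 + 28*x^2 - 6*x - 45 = (x - 5)*(x - 3)^2*(x + 1)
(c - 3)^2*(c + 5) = c^3 - c^2 - 21*c + 45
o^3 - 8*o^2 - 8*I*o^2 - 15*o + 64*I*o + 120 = (o - 8)*(o - 5*I)*(o - 3*I)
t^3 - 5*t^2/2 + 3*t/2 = t*(t - 3/2)*(t - 1)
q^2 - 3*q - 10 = (q - 5)*(q + 2)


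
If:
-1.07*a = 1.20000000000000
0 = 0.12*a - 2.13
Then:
No Solution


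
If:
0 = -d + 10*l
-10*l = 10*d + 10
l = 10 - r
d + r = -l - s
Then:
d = -10/11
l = -1/11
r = 111/11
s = -100/11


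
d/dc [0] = 0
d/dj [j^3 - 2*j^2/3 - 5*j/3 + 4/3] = 3*j^2 - 4*j/3 - 5/3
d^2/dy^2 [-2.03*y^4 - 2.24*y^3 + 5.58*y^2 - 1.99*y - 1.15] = -24.36*y^2 - 13.44*y + 11.16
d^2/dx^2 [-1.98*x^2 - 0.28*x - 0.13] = -3.96000000000000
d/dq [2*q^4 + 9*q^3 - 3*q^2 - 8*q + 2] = 8*q^3 + 27*q^2 - 6*q - 8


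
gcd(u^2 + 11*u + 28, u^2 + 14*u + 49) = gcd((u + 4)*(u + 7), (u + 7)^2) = u + 7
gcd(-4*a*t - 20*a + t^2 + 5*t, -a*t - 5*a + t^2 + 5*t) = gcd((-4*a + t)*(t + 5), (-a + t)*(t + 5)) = t + 5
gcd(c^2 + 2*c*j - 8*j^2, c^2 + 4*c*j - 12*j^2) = c - 2*j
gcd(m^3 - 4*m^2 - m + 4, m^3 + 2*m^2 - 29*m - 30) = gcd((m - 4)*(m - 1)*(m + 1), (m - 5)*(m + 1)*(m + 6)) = m + 1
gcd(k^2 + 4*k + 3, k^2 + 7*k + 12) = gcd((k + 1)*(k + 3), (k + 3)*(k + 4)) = k + 3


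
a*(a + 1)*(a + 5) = a^3 + 6*a^2 + 5*a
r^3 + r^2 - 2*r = r*(r - 1)*(r + 2)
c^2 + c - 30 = (c - 5)*(c + 6)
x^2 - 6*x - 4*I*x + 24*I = (x - 6)*(x - 4*I)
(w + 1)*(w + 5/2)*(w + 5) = w^3 + 17*w^2/2 + 20*w + 25/2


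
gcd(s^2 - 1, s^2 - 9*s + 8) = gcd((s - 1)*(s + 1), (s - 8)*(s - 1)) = s - 1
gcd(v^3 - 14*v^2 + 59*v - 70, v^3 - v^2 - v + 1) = 1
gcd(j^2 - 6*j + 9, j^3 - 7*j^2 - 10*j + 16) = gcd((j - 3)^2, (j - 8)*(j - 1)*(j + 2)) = 1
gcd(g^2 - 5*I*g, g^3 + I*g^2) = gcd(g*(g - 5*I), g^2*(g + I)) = g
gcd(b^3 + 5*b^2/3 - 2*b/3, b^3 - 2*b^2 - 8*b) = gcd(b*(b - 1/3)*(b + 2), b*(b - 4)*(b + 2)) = b^2 + 2*b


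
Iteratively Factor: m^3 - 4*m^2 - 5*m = (m - 5)*(m^2 + m) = (m - 5)*(m + 1)*(m)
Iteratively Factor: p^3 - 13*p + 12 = (p + 4)*(p^2 - 4*p + 3) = (p - 3)*(p + 4)*(p - 1)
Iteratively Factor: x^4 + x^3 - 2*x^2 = (x)*(x^3 + x^2 - 2*x) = x*(x - 1)*(x^2 + 2*x) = x*(x - 1)*(x + 2)*(x)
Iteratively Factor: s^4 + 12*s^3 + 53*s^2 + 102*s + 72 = (s + 2)*(s^3 + 10*s^2 + 33*s + 36) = (s + 2)*(s + 3)*(s^2 + 7*s + 12) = (s + 2)*(s + 3)*(s + 4)*(s + 3)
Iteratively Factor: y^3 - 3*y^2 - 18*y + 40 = (y - 5)*(y^2 + 2*y - 8) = (y - 5)*(y + 4)*(y - 2)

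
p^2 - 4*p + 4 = (p - 2)^2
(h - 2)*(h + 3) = h^2 + h - 6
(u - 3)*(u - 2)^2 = u^3 - 7*u^2 + 16*u - 12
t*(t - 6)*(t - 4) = t^3 - 10*t^2 + 24*t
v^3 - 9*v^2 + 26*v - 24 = (v - 4)*(v - 3)*(v - 2)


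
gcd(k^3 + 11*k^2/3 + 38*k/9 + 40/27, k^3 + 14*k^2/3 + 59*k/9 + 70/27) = k^2 + 7*k/3 + 10/9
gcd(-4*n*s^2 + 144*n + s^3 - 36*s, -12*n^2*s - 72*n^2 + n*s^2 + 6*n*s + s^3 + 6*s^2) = s + 6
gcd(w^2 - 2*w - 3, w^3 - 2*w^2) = 1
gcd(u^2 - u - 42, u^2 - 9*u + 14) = u - 7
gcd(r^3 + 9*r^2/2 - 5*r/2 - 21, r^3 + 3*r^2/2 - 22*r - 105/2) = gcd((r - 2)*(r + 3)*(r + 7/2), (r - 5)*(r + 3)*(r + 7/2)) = r^2 + 13*r/2 + 21/2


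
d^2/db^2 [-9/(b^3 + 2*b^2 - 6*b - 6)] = 18*((3*b + 2)*(b^3 + 2*b^2 - 6*b - 6) - (3*b^2 + 4*b - 6)^2)/(b^3 + 2*b^2 - 6*b - 6)^3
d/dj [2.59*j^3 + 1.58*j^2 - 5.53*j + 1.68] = 7.77*j^2 + 3.16*j - 5.53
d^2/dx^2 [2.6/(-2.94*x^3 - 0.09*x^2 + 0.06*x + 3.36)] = ((45.864*x + 0.468)*(2.94*x^3 + 0.09*x^2 - 0.06*x - 3.36) - 2.6*(8.82*x^2 + 0.18*x - 0.06)*(17.64*x^2 + 0.36*x - 0.12))/(2.94*x^3 + 0.09*x^2 - 0.06*x - 3.36)^3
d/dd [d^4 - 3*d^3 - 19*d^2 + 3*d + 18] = 4*d^3 - 9*d^2 - 38*d + 3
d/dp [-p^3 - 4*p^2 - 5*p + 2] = -3*p^2 - 8*p - 5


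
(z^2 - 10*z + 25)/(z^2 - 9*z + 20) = (z - 5)/(z - 4)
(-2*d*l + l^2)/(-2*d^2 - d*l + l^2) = l/(d + l)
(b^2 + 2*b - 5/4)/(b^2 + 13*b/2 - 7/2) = (b + 5/2)/(b + 7)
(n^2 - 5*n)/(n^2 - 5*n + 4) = n*(n - 5)/(n^2 - 5*n + 4)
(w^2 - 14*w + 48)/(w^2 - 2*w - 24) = (w - 8)/(w + 4)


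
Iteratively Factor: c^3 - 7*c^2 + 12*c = (c)*(c^2 - 7*c + 12) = c*(c - 4)*(c - 3)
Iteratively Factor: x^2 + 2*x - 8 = (x + 4)*(x - 2)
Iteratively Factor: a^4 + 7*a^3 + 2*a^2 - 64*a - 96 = (a + 4)*(a^3 + 3*a^2 - 10*a - 24) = (a + 4)^2*(a^2 - a - 6) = (a - 3)*(a + 4)^2*(a + 2)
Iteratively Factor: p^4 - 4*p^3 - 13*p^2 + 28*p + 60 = (p - 5)*(p^3 + p^2 - 8*p - 12) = (p - 5)*(p + 2)*(p^2 - p - 6) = (p - 5)*(p + 2)^2*(p - 3)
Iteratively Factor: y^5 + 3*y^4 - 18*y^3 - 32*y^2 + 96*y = (y - 3)*(y^4 + 6*y^3 - 32*y) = (y - 3)*(y + 4)*(y^3 + 2*y^2 - 8*y) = y*(y - 3)*(y + 4)*(y^2 + 2*y - 8) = y*(y - 3)*(y - 2)*(y + 4)*(y + 4)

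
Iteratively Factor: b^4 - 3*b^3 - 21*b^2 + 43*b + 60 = (b - 5)*(b^3 + 2*b^2 - 11*b - 12) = (b - 5)*(b + 4)*(b^2 - 2*b - 3) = (b - 5)*(b + 1)*(b + 4)*(b - 3)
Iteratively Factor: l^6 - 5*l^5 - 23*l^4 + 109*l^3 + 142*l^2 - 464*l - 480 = (l + 4)*(l^5 - 9*l^4 + 13*l^3 + 57*l^2 - 86*l - 120) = (l - 5)*(l + 4)*(l^4 - 4*l^3 - 7*l^2 + 22*l + 24) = (l - 5)*(l - 3)*(l + 4)*(l^3 - l^2 - 10*l - 8) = (l - 5)*(l - 3)*(l + 2)*(l + 4)*(l^2 - 3*l - 4) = (l - 5)*(l - 4)*(l - 3)*(l + 2)*(l + 4)*(l + 1)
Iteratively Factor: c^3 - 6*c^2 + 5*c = (c - 5)*(c^2 - c) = c*(c - 5)*(c - 1)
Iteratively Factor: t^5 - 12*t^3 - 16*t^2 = (t - 4)*(t^4 + 4*t^3 + 4*t^2) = (t - 4)*(t + 2)*(t^3 + 2*t^2) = t*(t - 4)*(t + 2)*(t^2 + 2*t) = t^2*(t - 4)*(t + 2)*(t + 2)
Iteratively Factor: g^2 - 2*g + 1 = (g - 1)*(g - 1)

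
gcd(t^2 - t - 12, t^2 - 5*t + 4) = t - 4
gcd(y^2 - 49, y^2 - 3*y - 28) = y - 7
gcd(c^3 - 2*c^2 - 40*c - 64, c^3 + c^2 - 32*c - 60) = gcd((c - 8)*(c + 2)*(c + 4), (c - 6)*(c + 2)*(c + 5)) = c + 2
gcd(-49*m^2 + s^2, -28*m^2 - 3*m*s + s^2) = -7*m + s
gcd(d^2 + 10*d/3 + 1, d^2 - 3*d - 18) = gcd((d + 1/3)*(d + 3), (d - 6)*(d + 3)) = d + 3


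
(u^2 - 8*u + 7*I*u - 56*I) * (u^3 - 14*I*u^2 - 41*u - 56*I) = u^5 - 8*u^4 - 7*I*u^4 + 57*u^3 + 56*I*u^3 - 456*u^2 - 343*I*u^2 + 392*u + 2744*I*u - 3136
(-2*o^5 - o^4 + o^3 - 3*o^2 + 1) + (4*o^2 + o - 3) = -2*o^5 - o^4 + o^3 + o^2 + o - 2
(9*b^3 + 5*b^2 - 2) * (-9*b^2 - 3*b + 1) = -81*b^5 - 72*b^4 - 6*b^3 + 23*b^2 + 6*b - 2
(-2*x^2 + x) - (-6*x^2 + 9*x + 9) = 4*x^2 - 8*x - 9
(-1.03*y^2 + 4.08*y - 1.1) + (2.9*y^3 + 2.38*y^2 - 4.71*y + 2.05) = 2.9*y^3 + 1.35*y^2 - 0.63*y + 0.95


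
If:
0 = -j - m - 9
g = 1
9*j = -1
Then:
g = 1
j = -1/9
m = -80/9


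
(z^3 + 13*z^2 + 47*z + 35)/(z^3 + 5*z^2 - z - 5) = (z + 7)/(z - 1)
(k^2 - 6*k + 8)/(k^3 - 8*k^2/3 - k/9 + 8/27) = 27*(k^2 - 6*k + 8)/(27*k^3 - 72*k^2 - 3*k + 8)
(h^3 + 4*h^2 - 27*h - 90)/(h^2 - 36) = (h^2 - 2*h - 15)/(h - 6)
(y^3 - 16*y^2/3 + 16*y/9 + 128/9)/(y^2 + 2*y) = (9*y^3 - 48*y^2 + 16*y + 128)/(9*y*(y + 2))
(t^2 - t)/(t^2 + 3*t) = (t - 1)/(t + 3)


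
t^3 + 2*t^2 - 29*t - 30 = (t - 5)*(t + 1)*(t + 6)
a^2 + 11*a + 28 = (a + 4)*(a + 7)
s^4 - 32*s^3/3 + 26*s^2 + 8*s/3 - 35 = (s - 7)*(s - 3)*(s - 5/3)*(s + 1)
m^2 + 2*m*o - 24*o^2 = (m - 4*o)*(m + 6*o)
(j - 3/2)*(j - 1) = j^2 - 5*j/2 + 3/2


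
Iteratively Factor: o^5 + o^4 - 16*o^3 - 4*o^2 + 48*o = (o - 3)*(o^4 + 4*o^3 - 4*o^2 - 16*o) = o*(o - 3)*(o^3 + 4*o^2 - 4*o - 16) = o*(o - 3)*(o + 2)*(o^2 + 2*o - 8) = o*(o - 3)*(o + 2)*(o + 4)*(o - 2)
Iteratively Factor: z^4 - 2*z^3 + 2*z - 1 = (z + 1)*(z^3 - 3*z^2 + 3*z - 1) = (z - 1)*(z + 1)*(z^2 - 2*z + 1) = (z - 1)^2*(z + 1)*(z - 1)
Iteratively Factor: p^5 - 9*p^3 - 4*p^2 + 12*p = (p + 2)*(p^4 - 2*p^3 - 5*p^2 + 6*p) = (p - 3)*(p + 2)*(p^3 + p^2 - 2*p) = (p - 3)*(p - 1)*(p + 2)*(p^2 + 2*p) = (p - 3)*(p - 1)*(p + 2)^2*(p)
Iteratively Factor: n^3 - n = (n + 1)*(n^2 - n) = n*(n + 1)*(n - 1)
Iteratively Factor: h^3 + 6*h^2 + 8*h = (h + 4)*(h^2 + 2*h) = (h + 2)*(h + 4)*(h)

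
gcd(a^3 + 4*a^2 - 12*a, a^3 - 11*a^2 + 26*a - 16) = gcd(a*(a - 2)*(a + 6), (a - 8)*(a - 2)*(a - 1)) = a - 2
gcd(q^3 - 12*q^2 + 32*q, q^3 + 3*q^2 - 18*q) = q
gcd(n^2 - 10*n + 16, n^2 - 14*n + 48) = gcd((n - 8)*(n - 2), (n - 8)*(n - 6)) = n - 8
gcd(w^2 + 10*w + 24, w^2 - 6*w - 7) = 1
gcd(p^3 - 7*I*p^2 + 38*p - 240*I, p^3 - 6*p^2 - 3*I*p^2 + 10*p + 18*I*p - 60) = p - 5*I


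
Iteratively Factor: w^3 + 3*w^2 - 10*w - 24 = (w + 2)*(w^2 + w - 12) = (w + 2)*(w + 4)*(w - 3)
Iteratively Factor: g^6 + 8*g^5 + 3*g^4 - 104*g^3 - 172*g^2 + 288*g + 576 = (g - 2)*(g^5 + 10*g^4 + 23*g^3 - 58*g^2 - 288*g - 288) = (g - 3)*(g - 2)*(g^4 + 13*g^3 + 62*g^2 + 128*g + 96) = (g - 3)*(g - 2)*(g + 3)*(g^3 + 10*g^2 + 32*g + 32) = (g - 3)*(g - 2)*(g + 3)*(g + 4)*(g^2 + 6*g + 8) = (g - 3)*(g - 2)*(g + 2)*(g + 3)*(g + 4)*(g + 4)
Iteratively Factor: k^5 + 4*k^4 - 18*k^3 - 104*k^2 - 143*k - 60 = (k + 4)*(k^4 - 18*k^2 - 32*k - 15) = (k + 3)*(k + 4)*(k^3 - 3*k^2 - 9*k - 5) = (k + 1)*(k + 3)*(k + 4)*(k^2 - 4*k - 5) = (k - 5)*(k + 1)*(k + 3)*(k + 4)*(k + 1)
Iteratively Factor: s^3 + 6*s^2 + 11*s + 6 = (s + 3)*(s^2 + 3*s + 2) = (s + 2)*(s + 3)*(s + 1)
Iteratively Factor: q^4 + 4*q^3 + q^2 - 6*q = (q)*(q^3 + 4*q^2 + q - 6) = q*(q - 1)*(q^2 + 5*q + 6) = q*(q - 1)*(q + 3)*(q + 2)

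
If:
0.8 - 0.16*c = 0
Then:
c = 5.00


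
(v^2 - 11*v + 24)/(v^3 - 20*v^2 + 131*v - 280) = (v - 3)/(v^2 - 12*v + 35)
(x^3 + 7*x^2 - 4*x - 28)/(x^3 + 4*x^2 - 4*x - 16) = (x + 7)/(x + 4)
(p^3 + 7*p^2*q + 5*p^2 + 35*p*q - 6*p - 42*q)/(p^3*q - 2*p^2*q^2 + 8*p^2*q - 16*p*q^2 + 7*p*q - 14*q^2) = (p^3 + 7*p^2*q + 5*p^2 + 35*p*q - 6*p - 42*q)/(q*(p^3 - 2*p^2*q + 8*p^2 - 16*p*q + 7*p - 14*q))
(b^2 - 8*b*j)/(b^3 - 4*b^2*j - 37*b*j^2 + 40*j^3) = b/(b^2 + 4*b*j - 5*j^2)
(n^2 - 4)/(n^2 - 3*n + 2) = (n + 2)/(n - 1)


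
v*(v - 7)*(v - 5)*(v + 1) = v^4 - 11*v^3 + 23*v^2 + 35*v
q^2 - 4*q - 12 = (q - 6)*(q + 2)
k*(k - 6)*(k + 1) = k^3 - 5*k^2 - 6*k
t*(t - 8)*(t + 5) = t^3 - 3*t^2 - 40*t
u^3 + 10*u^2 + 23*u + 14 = (u + 1)*(u + 2)*(u + 7)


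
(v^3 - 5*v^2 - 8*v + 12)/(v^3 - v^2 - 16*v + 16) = (v^2 - 4*v - 12)/(v^2 - 16)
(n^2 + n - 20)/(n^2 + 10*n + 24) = (n^2 + n - 20)/(n^2 + 10*n + 24)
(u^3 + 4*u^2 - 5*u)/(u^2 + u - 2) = u*(u + 5)/(u + 2)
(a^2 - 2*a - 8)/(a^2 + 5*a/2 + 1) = 2*(a - 4)/(2*a + 1)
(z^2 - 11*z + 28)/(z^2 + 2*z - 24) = (z - 7)/(z + 6)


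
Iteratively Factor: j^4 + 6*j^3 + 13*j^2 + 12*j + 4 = (j + 2)*(j^3 + 4*j^2 + 5*j + 2) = (j + 1)*(j + 2)*(j^2 + 3*j + 2) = (j + 1)^2*(j + 2)*(j + 2)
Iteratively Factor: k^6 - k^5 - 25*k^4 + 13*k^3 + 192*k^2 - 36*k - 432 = (k + 2)*(k^5 - 3*k^4 - 19*k^3 + 51*k^2 + 90*k - 216) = (k - 2)*(k + 2)*(k^4 - k^3 - 21*k^2 + 9*k + 108) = (k - 2)*(k + 2)*(k + 3)*(k^3 - 4*k^2 - 9*k + 36) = (k - 3)*(k - 2)*(k + 2)*(k + 3)*(k^2 - k - 12) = (k - 3)*(k - 2)*(k + 2)*(k + 3)^2*(k - 4)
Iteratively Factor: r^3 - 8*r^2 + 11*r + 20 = (r - 5)*(r^2 - 3*r - 4) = (r - 5)*(r + 1)*(r - 4)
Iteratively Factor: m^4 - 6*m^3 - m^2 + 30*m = (m + 2)*(m^3 - 8*m^2 + 15*m) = m*(m + 2)*(m^2 - 8*m + 15) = m*(m - 3)*(m + 2)*(m - 5)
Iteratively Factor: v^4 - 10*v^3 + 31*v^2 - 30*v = (v - 2)*(v^3 - 8*v^2 + 15*v) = (v - 3)*(v - 2)*(v^2 - 5*v) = v*(v - 3)*(v - 2)*(v - 5)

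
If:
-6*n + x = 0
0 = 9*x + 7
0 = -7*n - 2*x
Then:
No Solution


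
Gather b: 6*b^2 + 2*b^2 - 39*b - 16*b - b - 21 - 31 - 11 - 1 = 8*b^2 - 56*b - 64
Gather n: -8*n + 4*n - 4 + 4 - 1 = -4*n - 1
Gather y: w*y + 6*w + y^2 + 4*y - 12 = 6*w + y^2 + y*(w + 4) - 12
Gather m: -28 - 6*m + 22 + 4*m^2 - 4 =4*m^2 - 6*m - 10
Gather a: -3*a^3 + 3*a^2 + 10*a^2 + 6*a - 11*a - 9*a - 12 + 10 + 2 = -3*a^3 + 13*a^2 - 14*a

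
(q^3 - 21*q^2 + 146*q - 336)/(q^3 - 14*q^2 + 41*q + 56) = (q - 6)/(q + 1)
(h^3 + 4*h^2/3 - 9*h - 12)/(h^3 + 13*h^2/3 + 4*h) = (h - 3)/h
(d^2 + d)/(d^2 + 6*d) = (d + 1)/(d + 6)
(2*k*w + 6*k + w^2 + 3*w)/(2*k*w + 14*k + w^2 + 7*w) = (w + 3)/(w + 7)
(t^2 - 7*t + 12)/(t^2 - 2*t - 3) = (t - 4)/(t + 1)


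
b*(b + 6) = b^2 + 6*b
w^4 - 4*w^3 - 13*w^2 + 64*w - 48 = (w - 4)*(w - 3)*(w - 1)*(w + 4)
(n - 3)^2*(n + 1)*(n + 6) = n^4 + n^3 - 27*n^2 + 27*n + 54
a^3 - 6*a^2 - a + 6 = (a - 6)*(a - 1)*(a + 1)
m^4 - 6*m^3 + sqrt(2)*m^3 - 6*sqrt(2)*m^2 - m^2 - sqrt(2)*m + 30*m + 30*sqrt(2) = (m - 5)*(m - 3)*(m + 2)*(m + sqrt(2))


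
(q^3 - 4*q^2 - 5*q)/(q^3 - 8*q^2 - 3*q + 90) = q*(q + 1)/(q^2 - 3*q - 18)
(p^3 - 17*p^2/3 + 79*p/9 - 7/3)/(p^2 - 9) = (9*p^2 - 24*p + 7)/(9*(p + 3))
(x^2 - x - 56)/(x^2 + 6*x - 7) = (x - 8)/(x - 1)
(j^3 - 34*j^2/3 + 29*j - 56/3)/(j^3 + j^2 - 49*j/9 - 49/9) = 3*(j^2 - 9*j + 8)/(3*j^2 + 10*j + 7)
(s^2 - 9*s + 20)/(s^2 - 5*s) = (s - 4)/s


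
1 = 1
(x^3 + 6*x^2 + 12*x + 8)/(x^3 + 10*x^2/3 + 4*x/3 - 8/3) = 3*(x + 2)/(3*x - 2)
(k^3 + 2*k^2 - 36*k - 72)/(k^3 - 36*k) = (k + 2)/k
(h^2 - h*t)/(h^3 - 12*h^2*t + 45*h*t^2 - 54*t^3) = h*(h - t)/(h^3 - 12*h^2*t + 45*h*t^2 - 54*t^3)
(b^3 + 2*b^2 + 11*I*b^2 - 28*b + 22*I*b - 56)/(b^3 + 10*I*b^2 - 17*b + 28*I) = (b + 2)/(b - I)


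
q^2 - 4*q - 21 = (q - 7)*(q + 3)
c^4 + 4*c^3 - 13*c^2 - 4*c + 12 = (c - 2)*(c - 1)*(c + 1)*(c + 6)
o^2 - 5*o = o*(o - 5)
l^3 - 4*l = l*(l - 2)*(l + 2)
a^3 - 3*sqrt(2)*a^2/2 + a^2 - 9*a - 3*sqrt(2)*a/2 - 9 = (a + 1)*(a - 3*sqrt(2))*(a + 3*sqrt(2)/2)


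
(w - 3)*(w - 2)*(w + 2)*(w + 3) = w^4 - 13*w^2 + 36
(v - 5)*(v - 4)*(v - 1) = v^3 - 10*v^2 + 29*v - 20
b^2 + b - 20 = (b - 4)*(b + 5)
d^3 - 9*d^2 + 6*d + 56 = (d - 7)*(d - 4)*(d + 2)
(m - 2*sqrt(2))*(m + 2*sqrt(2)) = m^2 - 8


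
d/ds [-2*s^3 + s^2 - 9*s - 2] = -6*s^2 + 2*s - 9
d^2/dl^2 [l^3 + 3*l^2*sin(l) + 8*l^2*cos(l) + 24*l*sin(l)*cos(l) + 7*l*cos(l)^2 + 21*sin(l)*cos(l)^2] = -3*l^2*sin(l) - 8*l^2*cos(l) - 32*l*sin(l) - 48*l*sin(2*l) + 12*l*cos(l) - 14*l*cos(2*l) + 6*l + 3*sin(l)/4 - 14*sin(2*l) - 189*sin(3*l)/4 + 16*cos(l) + 48*cos(2*l)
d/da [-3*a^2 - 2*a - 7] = -6*a - 2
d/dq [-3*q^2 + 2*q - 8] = 2 - 6*q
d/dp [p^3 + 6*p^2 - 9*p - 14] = 3*p^2 + 12*p - 9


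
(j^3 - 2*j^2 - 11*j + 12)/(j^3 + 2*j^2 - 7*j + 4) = (j^2 - j - 12)/(j^2 + 3*j - 4)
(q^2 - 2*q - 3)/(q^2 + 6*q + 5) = (q - 3)/(q + 5)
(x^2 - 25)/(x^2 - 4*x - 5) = (x + 5)/(x + 1)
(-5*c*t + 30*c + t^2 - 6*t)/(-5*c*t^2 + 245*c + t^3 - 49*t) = (t - 6)/(t^2 - 49)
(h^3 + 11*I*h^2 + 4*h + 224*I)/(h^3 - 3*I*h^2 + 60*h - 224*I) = (h + 7*I)/(h - 7*I)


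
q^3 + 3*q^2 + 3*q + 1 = (q + 1)^3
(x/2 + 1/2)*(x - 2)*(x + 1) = x^3/2 - 3*x/2 - 1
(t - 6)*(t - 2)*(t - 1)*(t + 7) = t^4 - 2*t^3 - 43*t^2 + 128*t - 84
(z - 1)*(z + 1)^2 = z^3 + z^2 - z - 1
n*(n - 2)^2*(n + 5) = n^4 + n^3 - 16*n^2 + 20*n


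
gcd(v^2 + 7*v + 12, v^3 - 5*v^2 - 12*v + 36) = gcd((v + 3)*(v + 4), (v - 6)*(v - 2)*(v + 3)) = v + 3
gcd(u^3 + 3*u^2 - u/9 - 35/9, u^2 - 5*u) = 1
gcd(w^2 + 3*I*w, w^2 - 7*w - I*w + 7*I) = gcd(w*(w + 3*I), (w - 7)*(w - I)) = 1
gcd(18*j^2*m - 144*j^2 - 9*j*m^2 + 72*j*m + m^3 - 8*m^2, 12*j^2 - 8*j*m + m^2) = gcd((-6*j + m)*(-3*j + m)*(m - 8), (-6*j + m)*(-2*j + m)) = 6*j - m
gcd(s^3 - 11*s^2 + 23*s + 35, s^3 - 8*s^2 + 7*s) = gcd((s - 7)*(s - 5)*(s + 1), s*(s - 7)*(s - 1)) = s - 7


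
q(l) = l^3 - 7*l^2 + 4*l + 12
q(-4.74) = -270.73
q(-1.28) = -6.69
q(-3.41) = -122.69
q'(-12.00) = 604.00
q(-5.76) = -434.39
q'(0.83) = -5.55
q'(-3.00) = 73.00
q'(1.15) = -8.13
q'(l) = 3*l^2 - 14*l + 4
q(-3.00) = -90.00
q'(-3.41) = 86.62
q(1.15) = 8.86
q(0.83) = 11.07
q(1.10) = 9.26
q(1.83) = 2.01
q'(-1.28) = 26.84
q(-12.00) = -2772.00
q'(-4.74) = 137.76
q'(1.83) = -11.57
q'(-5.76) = 184.17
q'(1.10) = -7.77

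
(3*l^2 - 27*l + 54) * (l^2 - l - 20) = 3*l^4 - 30*l^3 + 21*l^2 + 486*l - 1080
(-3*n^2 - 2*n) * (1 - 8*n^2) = 24*n^4 + 16*n^3 - 3*n^2 - 2*n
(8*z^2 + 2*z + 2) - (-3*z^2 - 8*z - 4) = 11*z^2 + 10*z + 6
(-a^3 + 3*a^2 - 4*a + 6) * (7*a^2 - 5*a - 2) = -7*a^5 + 26*a^4 - 41*a^3 + 56*a^2 - 22*a - 12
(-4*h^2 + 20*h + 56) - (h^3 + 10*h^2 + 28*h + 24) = -h^3 - 14*h^2 - 8*h + 32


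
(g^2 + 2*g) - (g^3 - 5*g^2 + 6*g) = -g^3 + 6*g^2 - 4*g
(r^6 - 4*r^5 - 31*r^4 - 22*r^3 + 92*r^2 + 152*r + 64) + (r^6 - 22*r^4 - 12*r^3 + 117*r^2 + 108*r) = 2*r^6 - 4*r^5 - 53*r^4 - 34*r^3 + 209*r^2 + 260*r + 64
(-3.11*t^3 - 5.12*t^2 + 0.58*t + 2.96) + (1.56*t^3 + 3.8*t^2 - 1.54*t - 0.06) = -1.55*t^3 - 1.32*t^2 - 0.96*t + 2.9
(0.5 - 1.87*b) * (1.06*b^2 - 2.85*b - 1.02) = -1.9822*b^3 + 5.8595*b^2 + 0.4824*b - 0.51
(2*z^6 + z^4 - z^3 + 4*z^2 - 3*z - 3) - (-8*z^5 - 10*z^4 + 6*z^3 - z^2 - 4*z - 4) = 2*z^6 + 8*z^5 + 11*z^4 - 7*z^3 + 5*z^2 + z + 1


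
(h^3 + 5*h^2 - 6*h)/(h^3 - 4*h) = (h^2 + 5*h - 6)/(h^2 - 4)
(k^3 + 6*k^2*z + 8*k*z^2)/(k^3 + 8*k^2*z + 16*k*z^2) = (k + 2*z)/(k + 4*z)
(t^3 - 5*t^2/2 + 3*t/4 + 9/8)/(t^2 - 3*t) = (8*t^3 - 20*t^2 + 6*t + 9)/(8*t*(t - 3))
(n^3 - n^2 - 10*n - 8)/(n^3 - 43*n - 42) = (n^2 - 2*n - 8)/(n^2 - n - 42)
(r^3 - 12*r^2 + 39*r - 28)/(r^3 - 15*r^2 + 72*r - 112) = (r - 1)/(r - 4)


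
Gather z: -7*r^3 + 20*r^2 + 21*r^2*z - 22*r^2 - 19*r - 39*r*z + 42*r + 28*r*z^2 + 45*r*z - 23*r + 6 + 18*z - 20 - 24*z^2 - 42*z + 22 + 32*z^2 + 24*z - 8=-7*r^3 - 2*r^2 + z^2*(28*r + 8) + z*(21*r^2 + 6*r)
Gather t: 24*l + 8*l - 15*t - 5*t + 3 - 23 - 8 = 32*l - 20*t - 28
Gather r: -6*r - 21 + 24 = 3 - 6*r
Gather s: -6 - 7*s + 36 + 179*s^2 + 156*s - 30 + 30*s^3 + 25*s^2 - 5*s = 30*s^3 + 204*s^2 + 144*s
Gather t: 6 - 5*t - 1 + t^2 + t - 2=t^2 - 4*t + 3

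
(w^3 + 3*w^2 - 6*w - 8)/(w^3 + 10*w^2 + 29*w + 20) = (w - 2)/(w + 5)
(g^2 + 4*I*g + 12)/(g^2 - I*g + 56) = (g^2 + 4*I*g + 12)/(g^2 - I*g + 56)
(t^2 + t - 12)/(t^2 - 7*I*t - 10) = (-t^2 - t + 12)/(-t^2 + 7*I*t + 10)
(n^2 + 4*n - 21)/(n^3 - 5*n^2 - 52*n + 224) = (n - 3)/(n^2 - 12*n + 32)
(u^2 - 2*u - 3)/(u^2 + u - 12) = (u + 1)/(u + 4)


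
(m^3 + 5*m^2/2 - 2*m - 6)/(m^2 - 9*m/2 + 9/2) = (m^2 + 4*m + 4)/(m - 3)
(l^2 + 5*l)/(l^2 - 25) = l/(l - 5)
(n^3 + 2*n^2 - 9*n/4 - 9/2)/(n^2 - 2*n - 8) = (n^2 - 9/4)/(n - 4)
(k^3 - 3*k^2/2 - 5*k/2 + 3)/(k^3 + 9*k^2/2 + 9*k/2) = (k^2 - 3*k + 2)/(k*(k + 3))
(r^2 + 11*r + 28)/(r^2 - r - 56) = (r + 4)/(r - 8)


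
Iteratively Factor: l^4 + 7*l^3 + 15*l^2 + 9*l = (l)*(l^3 + 7*l^2 + 15*l + 9) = l*(l + 3)*(l^2 + 4*l + 3) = l*(l + 1)*(l + 3)*(l + 3)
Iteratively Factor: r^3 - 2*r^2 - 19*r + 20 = (r - 5)*(r^2 + 3*r - 4) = (r - 5)*(r - 1)*(r + 4)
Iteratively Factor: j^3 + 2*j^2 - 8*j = (j)*(j^2 + 2*j - 8) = j*(j - 2)*(j + 4)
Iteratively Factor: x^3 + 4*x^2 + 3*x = (x)*(x^2 + 4*x + 3) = x*(x + 3)*(x + 1)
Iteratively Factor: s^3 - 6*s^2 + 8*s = (s)*(s^2 - 6*s + 8) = s*(s - 4)*(s - 2)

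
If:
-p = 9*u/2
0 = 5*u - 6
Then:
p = -27/5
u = 6/5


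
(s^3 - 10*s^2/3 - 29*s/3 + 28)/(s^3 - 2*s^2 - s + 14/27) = 9*(s^2 - s - 12)/(9*s^2 + 3*s - 2)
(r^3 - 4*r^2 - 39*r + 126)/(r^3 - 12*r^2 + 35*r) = (r^2 + 3*r - 18)/(r*(r - 5))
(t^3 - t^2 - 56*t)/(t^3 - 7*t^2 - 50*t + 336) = t/(t - 6)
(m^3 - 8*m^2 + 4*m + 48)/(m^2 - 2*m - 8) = m - 6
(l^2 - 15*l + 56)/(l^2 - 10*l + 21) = (l - 8)/(l - 3)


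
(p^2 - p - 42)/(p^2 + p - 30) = (p - 7)/(p - 5)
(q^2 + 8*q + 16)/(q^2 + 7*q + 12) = (q + 4)/(q + 3)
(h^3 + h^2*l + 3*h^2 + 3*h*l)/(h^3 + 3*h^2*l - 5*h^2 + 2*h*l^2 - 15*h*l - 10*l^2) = h*(h + 3)/(h^2 + 2*h*l - 5*h - 10*l)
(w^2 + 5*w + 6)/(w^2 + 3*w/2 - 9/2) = 2*(w + 2)/(2*w - 3)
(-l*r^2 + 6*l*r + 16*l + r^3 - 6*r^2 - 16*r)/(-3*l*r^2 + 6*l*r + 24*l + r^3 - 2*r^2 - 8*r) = (-l*r + 8*l + r^2 - 8*r)/(-3*l*r + 12*l + r^2 - 4*r)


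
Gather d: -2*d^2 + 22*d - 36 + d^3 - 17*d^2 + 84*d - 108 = d^3 - 19*d^2 + 106*d - 144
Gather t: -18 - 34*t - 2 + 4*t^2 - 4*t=4*t^2 - 38*t - 20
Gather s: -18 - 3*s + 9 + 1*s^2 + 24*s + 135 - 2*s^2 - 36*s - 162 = -s^2 - 15*s - 36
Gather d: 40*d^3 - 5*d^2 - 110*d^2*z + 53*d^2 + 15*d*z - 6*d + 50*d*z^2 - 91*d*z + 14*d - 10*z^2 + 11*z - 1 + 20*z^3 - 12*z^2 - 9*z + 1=40*d^3 + d^2*(48 - 110*z) + d*(50*z^2 - 76*z + 8) + 20*z^3 - 22*z^2 + 2*z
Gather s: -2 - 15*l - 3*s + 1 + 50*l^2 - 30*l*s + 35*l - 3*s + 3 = 50*l^2 + 20*l + s*(-30*l - 6) + 2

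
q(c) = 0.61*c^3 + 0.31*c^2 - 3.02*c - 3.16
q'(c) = 1.83*c^2 + 0.62*c - 3.02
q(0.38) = -4.23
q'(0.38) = -2.52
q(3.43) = 14.74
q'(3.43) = 20.64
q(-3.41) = -13.44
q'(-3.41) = 16.15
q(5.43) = 87.24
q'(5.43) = 54.30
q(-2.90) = -6.67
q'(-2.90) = 10.57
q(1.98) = -3.19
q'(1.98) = 5.38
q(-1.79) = -0.26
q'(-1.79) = 1.73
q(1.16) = -5.29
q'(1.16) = 0.16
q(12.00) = 1059.32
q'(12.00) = 267.94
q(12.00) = 1059.32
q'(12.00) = 267.94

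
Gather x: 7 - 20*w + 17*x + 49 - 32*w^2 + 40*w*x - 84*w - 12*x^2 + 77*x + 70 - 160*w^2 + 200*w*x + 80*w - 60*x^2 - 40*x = -192*w^2 - 24*w - 72*x^2 + x*(240*w + 54) + 126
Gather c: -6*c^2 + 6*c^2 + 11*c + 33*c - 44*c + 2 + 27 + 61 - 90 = 0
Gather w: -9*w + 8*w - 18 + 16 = -w - 2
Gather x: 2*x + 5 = 2*x + 5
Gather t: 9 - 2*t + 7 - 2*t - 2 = 14 - 4*t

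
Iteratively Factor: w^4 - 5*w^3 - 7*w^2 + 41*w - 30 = (w - 2)*(w^3 - 3*w^2 - 13*w + 15) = (w - 2)*(w + 3)*(w^2 - 6*w + 5) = (w - 5)*(w - 2)*(w + 3)*(w - 1)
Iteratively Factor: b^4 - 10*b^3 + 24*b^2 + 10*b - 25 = (b - 5)*(b^3 - 5*b^2 - b + 5) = (b - 5)*(b + 1)*(b^2 - 6*b + 5) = (b - 5)*(b - 1)*(b + 1)*(b - 5)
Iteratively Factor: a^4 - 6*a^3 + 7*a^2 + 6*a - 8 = (a - 4)*(a^3 - 2*a^2 - a + 2) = (a - 4)*(a - 1)*(a^2 - a - 2) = (a - 4)*(a - 1)*(a + 1)*(a - 2)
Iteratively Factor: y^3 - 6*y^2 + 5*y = (y)*(y^2 - 6*y + 5) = y*(y - 1)*(y - 5)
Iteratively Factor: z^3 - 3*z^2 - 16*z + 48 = (z - 3)*(z^2 - 16) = (z - 4)*(z - 3)*(z + 4)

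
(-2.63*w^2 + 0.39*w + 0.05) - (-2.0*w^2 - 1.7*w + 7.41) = -0.63*w^2 + 2.09*w - 7.36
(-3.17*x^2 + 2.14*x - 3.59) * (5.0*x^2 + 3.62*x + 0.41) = -15.85*x^4 - 0.775399999999999*x^3 - 11.5029*x^2 - 12.1184*x - 1.4719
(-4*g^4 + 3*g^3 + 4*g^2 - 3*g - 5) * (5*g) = -20*g^5 + 15*g^4 + 20*g^3 - 15*g^2 - 25*g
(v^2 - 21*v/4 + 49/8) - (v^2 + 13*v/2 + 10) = -47*v/4 - 31/8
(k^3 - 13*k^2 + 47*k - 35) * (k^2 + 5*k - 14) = k^5 - 8*k^4 - 32*k^3 + 382*k^2 - 833*k + 490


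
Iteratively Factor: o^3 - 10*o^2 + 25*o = (o - 5)*(o^2 - 5*o) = o*(o - 5)*(o - 5)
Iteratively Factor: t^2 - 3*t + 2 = (t - 2)*(t - 1)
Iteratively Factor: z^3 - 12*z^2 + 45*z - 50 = (z - 2)*(z^2 - 10*z + 25) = (z - 5)*(z - 2)*(z - 5)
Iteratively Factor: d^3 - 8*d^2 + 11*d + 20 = (d - 5)*(d^2 - 3*d - 4) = (d - 5)*(d + 1)*(d - 4)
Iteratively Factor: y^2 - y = (y)*(y - 1)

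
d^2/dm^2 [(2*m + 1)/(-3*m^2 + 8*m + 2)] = 2*(4*(2*m + 1)*(3*m - 4)^2 + (18*m - 13)*(-3*m^2 + 8*m + 2))/(-3*m^2 + 8*m + 2)^3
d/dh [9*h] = 9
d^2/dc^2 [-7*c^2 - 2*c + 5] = -14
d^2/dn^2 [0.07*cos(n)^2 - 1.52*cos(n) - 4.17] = 1.52*cos(n) - 0.14*cos(2*n)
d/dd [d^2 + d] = 2*d + 1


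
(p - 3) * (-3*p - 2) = -3*p^2 + 7*p + 6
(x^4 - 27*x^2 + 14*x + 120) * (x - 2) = x^5 - 2*x^4 - 27*x^3 + 68*x^2 + 92*x - 240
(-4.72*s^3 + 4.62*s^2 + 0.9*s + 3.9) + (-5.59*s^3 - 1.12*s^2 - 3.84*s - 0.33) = -10.31*s^3 + 3.5*s^2 - 2.94*s + 3.57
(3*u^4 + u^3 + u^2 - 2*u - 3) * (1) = 3*u^4 + u^3 + u^2 - 2*u - 3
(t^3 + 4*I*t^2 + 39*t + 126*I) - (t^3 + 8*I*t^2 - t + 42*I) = -4*I*t^2 + 40*t + 84*I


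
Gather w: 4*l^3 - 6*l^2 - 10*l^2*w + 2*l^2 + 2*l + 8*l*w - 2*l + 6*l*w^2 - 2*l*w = 4*l^3 - 4*l^2 + 6*l*w^2 + w*(-10*l^2 + 6*l)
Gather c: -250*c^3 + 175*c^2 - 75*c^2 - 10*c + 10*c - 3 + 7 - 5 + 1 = -250*c^3 + 100*c^2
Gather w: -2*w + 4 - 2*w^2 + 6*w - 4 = -2*w^2 + 4*w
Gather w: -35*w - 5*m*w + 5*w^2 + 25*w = 5*w^2 + w*(-5*m - 10)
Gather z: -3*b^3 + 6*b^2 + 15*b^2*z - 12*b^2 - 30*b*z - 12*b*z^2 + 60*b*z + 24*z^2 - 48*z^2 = -3*b^3 - 6*b^2 + z^2*(-12*b - 24) + z*(15*b^2 + 30*b)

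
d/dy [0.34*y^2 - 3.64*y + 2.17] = 0.68*y - 3.64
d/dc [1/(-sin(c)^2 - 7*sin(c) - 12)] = (2*sin(c) + 7)*cos(c)/(sin(c)^2 + 7*sin(c) + 12)^2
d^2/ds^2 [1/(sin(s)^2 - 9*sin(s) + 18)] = (-4*sin(s)^4 + 27*sin(s)^3 - 3*sin(s)^2 - 216*sin(s) + 126)/(sin(s)^2 - 9*sin(s) + 18)^3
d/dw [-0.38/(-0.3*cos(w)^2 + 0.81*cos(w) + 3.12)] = (0.228*cos(w) - 0.3078)*sin(w)/(-0.3*cos(w)^2 + 0.81*cos(w) + 3.12)^2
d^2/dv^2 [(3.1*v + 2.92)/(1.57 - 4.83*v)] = -183.255996/(4.83*v - 1.57)^3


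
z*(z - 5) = z^2 - 5*z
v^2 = v^2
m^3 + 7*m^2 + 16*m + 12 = (m + 2)^2*(m + 3)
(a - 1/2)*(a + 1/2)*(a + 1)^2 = a^4 + 2*a^3 + 3*a^2/4 - a/2 - 1/4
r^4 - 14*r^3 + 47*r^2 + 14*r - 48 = (r - 8)*(r - 6)*(r - 1)*(r + 1)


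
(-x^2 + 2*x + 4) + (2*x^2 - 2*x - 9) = x^2 - 5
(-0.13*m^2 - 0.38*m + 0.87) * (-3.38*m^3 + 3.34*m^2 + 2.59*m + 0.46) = 0.4394*m^5 + 0.8502*m^4 - 4.5465*m^3 + 1.8618*m^2 + 2.0785*m + 0.4002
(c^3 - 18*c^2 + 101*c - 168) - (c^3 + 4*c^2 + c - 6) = -22*c^2 + 100*c - 162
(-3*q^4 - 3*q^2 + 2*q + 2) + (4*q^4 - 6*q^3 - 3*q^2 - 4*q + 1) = q^4 - 6*q^3 - 6*q^2 - 2*q + 3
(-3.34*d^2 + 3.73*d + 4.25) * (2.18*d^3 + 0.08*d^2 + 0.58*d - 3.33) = -7.2812*d^5 + 7.8642*d^4 + 7.6262*d^3 + 13.6256*d^2 - 9.9559*d - 14.1525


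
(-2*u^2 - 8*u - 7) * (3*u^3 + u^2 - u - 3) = -6*u^5 - 26*u^4 - 27*u^3 + 7*u^2 + 31*u + 21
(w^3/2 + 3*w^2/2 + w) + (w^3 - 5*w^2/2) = 3*w^3/2 - w^2 + w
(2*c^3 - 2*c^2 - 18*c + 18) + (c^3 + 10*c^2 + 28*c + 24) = 3*c^3 + 8*c^2 + 10*c + 42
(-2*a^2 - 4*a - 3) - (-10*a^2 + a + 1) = 8*a^2 - 5*a - 4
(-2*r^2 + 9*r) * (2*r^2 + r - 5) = -4*r^4 + 16*r^3 + 19*r^2 - 45*r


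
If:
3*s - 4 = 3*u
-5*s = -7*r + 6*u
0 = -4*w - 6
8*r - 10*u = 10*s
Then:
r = -10/39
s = 22/39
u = -10/13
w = -3/2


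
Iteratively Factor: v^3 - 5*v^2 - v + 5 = (v + 1)*(v^2 - 6*v + 5) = (v - 1)*(v + 1)*(v - 5)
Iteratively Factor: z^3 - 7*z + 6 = (z - 2)*(z^2 + 2*z - 3) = (z - 2)*(z - 1)*(z + 3)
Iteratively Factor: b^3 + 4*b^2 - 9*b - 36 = (b + 4)*(b^2 - 9) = (b + 3)*(b + 4)*(b - 3)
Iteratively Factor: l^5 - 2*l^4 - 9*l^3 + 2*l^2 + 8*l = (l)*(l^4 - 2*l^3 - 9*l^2 + 2*l + 8) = l*(l + 1)*(l^3 - 3*l^2 - 6*l + 8) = l*(l - 4)*(l + 1)*(l^2 + l - 2) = l*(l - 4)*(l - 1)*(l + 1)*(l + 2)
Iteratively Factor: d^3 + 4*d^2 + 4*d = (d + 2)*(d^2 + 2*d) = d*(d + 2)*(d + 2)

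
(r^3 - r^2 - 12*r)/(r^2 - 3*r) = (r^2 - r - 12)/(r - 3)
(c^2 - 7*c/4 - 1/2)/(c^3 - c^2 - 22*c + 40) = (c + 1/4)/(c^2 + c - 20)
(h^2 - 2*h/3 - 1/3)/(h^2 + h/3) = (h - 1)/h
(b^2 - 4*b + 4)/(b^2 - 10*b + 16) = (b - 2)/(b - 8)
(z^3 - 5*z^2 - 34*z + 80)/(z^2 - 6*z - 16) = (z^2 + 3*z - 10)/(z + 2)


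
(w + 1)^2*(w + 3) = w^3 + 5*w^2 + 7*w + 3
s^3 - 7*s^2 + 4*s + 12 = (s - 6)*(s - 2)*(s + 1)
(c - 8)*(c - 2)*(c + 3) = c^3 - 7*c^2 - 14*c + 48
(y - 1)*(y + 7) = y^2 + 6*y - 7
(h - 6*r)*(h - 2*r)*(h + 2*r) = h^3 - 6*h^2*r - 4*h*r^2 + 24*r^3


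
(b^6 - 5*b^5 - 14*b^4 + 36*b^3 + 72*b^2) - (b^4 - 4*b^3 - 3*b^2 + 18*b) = b^6 - 5*b^5 - 15*b^4 + 40*b^3 + 75*b^2 - 18*b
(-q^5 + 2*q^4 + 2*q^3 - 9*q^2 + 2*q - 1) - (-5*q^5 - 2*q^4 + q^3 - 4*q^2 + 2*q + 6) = 4*q^5 + 4*q^4 + q^3 - 5*q^2 - 7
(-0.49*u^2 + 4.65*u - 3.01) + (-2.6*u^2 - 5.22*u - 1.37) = -3.09*u^2 - 0.569999999999999*u - 4.38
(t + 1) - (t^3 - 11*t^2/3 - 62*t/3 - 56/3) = -t^3 + 11*t^2/3 + 65*t/3 + 59/3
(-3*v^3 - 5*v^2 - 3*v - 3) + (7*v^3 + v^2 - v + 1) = 4*v^3 - 4*v^2 - 4*v - 2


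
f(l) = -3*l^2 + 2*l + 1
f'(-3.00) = 20.00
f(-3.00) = -32.00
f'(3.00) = -16.00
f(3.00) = -20.00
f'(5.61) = -31.66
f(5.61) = -82.20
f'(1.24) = -5.44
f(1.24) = -1.13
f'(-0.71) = 6.26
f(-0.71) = -1.93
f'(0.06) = 1.64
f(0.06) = 1.11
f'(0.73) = -2.38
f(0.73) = 0.86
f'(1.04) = -4.24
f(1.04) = -0.16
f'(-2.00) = 14.00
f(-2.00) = -15.00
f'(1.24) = -5.44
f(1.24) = -1.13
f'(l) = 2 - 6*l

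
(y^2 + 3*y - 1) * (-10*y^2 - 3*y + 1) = -10*y^4 - 33*y^3 + 2*y^2 + 6*y - 1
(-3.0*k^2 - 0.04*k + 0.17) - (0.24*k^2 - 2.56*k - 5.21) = -3.24*k^2 + 2.52*k + 5.38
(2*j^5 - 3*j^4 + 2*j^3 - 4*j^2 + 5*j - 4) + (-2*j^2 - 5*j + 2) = 2*j^5 - 3*j^4 + 2*j^3 - 6*j^2 - 2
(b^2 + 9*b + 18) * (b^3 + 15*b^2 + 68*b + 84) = b^5 + 24*b^4 + 221*b^3 + 966*b^2 + 1980*b + 1512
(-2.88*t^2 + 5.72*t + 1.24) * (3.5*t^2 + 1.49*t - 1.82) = -10.08*t^4 + 15.7288*t^3 + 18.1044*t^2 - 8.5628*t - 2.2568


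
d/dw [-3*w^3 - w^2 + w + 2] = -9*w^2 - 2*w + 1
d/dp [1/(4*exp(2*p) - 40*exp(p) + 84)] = (5 - exp(p))*exp(p)/(2*(exp(2*p) - 10*exp(p) + 21)^2)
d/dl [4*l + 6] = 4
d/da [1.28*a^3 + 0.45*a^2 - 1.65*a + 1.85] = 3.84*a^2 + 0.9*a - 1.65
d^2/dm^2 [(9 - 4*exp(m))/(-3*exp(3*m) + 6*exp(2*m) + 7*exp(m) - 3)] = (144*exp(6*m) - 945*exp(5*m) + 2262*exp(4*m) - 1554*exp(3*m) + 27*exp(2*m) - 1005*exp(m) - 153)*exp(m)/(27*exp(9*m) - 162*exp(8*m) + 135*exp(7*m) + 621*exp(6*m) - 639*exp(5*m) - 936*exp(4*m) + 494*exp(3*m) + 279*exp(2*m) - 189*exp(m) + 27)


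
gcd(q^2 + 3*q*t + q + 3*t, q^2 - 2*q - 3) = q + 1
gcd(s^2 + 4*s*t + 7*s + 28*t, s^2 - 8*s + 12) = 1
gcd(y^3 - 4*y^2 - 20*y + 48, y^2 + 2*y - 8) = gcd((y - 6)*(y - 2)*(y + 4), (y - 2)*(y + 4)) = y^2 + 2*y - 8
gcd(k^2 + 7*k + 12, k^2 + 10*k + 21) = k + 3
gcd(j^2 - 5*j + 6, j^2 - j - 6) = j - 3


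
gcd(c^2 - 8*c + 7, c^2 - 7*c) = c - 7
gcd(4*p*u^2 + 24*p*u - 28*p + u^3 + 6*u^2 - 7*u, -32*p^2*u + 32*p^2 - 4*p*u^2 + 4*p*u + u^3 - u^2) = 4*p*u - 4*p + u^2 - u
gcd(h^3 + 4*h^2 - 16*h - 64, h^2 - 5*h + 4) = h - 4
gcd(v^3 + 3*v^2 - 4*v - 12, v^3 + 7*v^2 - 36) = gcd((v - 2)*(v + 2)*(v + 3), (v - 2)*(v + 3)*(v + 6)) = v^2 + v - 6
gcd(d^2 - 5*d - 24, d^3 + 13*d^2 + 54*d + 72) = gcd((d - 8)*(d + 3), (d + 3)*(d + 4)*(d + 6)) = d + 3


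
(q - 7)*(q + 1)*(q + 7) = q^3 + q^2 - 49*q - 49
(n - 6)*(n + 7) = n^2 + n - 42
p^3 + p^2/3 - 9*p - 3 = (p - 3)*(p + 1/3)*(p + 3)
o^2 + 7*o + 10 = (o + 2)*(o + 5)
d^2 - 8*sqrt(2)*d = d*(d - 8*sqrt(2))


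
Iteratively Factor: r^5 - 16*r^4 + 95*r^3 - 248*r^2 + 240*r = (r - 5)*(r^4 - 11*r^3 + 40*r^2 - 48*r) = r*(r - 5)*(r^3 - 11*r^2 + 40*r - 48) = r*(r - 5)*(r - 4)*(r^2 - 7*r + 12) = r*(r - 5)*(r - 4)*(r - 3)*(r - 4)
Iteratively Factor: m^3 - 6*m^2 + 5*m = (m - 5)*(m^2 - m) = m*(m - 5)*(m - 1)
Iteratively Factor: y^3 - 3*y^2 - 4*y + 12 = (y - 3)*(y^2 - 4) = (y - 3)*(y + 2)*(y - 2)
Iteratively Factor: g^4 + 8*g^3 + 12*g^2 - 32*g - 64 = (g + 4)*(g^3 + 4*g^2 - 4*g - 16) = (g + 2)*(g + 4)*(g^2 + 2*g - 8) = (g - 2)*(g + 2)*(g + 4)*(g + 4)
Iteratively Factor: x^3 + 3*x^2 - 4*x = (x)*(x^2 + 3*x - 4) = x*(x + 4)*(x - 1)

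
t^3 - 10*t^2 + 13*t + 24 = (t - 8)*(t - 3)*(t + 1)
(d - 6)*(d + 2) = d^2 - 4*d - 12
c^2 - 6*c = c*(c - 6)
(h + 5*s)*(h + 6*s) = h^2 + 11*h*s + 30*s^2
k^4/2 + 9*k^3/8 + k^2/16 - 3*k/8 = k*(k/2 + 1)*(k - 1/2)*(k + 3/4)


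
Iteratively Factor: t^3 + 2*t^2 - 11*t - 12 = (t + 1)*(t^2 + t - 12) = (t - 3)*(t + 1)*(t + 4)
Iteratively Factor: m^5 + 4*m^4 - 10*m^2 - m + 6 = (m - 1)*(m^4 + 5*m^3 + 5*m^2 - 5*m - 6) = (m - 1)*(m + 3)*(m^3 + 2*m^2 - m - 2) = (m - 1)*(m + 1)*(m + 3)*(m^2 + m - 2) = (m - 1)*(m + 1)*(m + 2)*(m + 3)*(m - 1)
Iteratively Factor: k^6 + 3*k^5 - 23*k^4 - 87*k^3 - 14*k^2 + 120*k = (k - 5)*(k^5 + 8*k^4 + 17*k^3 - 2*k^2 - 24*k) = (k - 5)*(k + 2)*(k^4 + 6*k^3 + 5*k^2 - 12*k) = k*(k - 5)*(k + 2)*(k^3 + 6*k^2 + 5*k - 12) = k*(k - 5)*(k + 2)*(k + 3)*(k^2 + 3*k - 4) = k*(k - 5)*(k + 2)*(k + 3)*(k + 4)*(k - 1)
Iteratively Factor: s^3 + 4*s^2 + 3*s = (s + 3)*(s^2 + s) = s*(s + 3)*(s + 1)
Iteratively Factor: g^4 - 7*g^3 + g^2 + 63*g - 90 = (g - 3)*(g^3 - 4*g^2 - 11*g + 30) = (g - 3)*(g - 2)*(g^2 - 2*g - 15) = (g - 3)*(g - 2)*(g + 3)*(g - 5)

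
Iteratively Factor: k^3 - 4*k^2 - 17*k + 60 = (k - 5)*(k^2 + k - 12) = (k - 5)*(k + 4)*(k - 3)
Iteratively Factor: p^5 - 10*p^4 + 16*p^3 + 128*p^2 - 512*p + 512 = (p - 4)*(p^4 - 6*p^3 - 8*p^2 + 96*p - 128) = (p - 4)*(p + 4)*(p^3 - 10*p^2 + 32*p - 32) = (p - 4)^2*(p + 4)*(p^2 - 6*p + 8) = (p - 4)^2*(p - 2)*(p + 4)*(p - 4)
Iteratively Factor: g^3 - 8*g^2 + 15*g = (g - 5)*(g^2 - 3*g) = g*(g - 5)*(g - 3)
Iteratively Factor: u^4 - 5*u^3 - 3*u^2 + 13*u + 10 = (u + 1)*(u^3 - 6*u^2 + 3*u + 10) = (u - 2)*(u + 1)*(u^2 - 4*u - 5) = (u - 2)*(u + 1)^2*(u - 5)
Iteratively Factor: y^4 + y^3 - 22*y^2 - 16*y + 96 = (y - 4)*(y^3 + 5*y^2 - 2*y - 24) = (y - 4)*(y + 4)*(y^2 + y - 6) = (y - 4)*(y + 3)*(y + 4)*(y - 2)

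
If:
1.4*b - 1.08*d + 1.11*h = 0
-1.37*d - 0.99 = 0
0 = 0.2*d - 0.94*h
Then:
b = -0.44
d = -0.72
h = -0.15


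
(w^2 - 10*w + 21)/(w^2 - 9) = (w - 7)/(w + 3)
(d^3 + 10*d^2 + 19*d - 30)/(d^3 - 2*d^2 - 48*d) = (d^2 + 4*d - 5)/(d*(d - 8))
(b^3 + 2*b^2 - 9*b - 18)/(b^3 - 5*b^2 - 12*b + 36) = (b^2 - b - 6)/(b^2 - 8*b + 12)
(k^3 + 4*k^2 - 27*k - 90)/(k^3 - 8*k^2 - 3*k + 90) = (k + 6)/(k - 6)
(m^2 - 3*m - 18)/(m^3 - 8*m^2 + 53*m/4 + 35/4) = 4*(m^2 - 3*m - 18)/(4*m^3 - 32*m^2 + 53*m + 35)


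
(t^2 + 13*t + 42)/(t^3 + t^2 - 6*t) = (t^2 + 13*t + 42)/(t*(t^2 + t - 6))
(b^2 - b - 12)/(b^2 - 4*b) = (b + 3)/b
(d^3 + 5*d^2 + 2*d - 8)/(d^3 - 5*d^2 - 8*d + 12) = (d + 4)/(d - 6)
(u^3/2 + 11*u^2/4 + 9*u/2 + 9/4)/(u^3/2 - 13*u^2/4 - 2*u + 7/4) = (2*u^2 + 9*u + 9)/(2*u^2 - 15*u + 7)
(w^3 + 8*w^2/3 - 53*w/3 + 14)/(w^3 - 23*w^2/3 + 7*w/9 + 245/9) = 3*(w^2 + 5*w - 6)/(3*w^2 - 16*w - 35)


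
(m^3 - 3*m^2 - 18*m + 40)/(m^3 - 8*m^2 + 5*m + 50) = (m^2 + 2*m - 8)/(m^2 - 3*m - 10)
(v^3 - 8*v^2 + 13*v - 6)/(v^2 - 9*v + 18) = (v^2 - 2*v + 1)/(v - 3)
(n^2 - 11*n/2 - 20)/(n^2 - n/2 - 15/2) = (n - 8)/(n - 3)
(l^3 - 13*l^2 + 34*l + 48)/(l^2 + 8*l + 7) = (l^2 - 14*l + 48)/(l + 7)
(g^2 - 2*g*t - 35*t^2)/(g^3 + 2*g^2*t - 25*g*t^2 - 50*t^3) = (-g + 7*t)/(-g^2 + 3*g*t + 10*t^2)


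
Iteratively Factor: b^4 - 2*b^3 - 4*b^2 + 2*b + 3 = (b + 1)*(b^3 - 3*b^2 - b + 3) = (b - 3)*(b + 1)*(b^2 - 1) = (b - 3)*(b + 1)^2*(b - 1)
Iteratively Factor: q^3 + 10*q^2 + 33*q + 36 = (q + 3)*(q^2 + 7*q + 12) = (q + 3)*(q + 4)*(q + 3)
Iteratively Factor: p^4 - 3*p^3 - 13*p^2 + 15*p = (p - 5)*(p^3 + 2*p^2 - 3*p) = p*(p - 5)*(p^2 + 2*p - 3) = p*(p - 5)*(p - 1)*(p + 3)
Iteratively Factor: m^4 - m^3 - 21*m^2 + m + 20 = (m - 1)*(m^3 - 21*m - 20) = (m - 5)*(m - 1)*(m^2 + 5*m + 4) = (m - 5)*(m - 1)*(m + 4)*(m + 1)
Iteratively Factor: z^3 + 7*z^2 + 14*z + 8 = (z + 1)*(z^2 + 6*z + 8) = (z + 1)*(z + 4)*(z + 2)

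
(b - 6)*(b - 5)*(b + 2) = b^3 - 9*b^2 + 8*b + 60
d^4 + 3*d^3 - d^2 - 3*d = d*(d - 1)*(d + 1)*(d + 3)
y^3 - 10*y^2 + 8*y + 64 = (y - 8)*(y - 4)*(y + 2)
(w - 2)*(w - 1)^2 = w^3 - 4*w^2 + 5*w - 2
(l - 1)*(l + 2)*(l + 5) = l^3 + 6*l^2 + 3*l - 10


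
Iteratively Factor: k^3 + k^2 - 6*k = (k + 3)*(k^2 - 2*k) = (k - 2)*(k + 3)*(k)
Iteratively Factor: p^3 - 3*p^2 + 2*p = (p)*(p^2 - 3*p + 2) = p*(p - 2)*(p - 1)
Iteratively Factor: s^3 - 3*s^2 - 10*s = (s - 5)*(s^2 + 2*s) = s*(s - 5)*(s + 2)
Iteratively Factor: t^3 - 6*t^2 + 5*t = (t - 5)*(t^2 - t) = (t - 5)*(t - 1)*(t)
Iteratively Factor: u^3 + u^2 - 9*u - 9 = (u + 1)*(u^2 - 9) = (u + 1)*(u + 3)*(u - 3)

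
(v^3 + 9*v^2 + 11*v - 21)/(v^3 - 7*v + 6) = (v + 7)/(v - 2)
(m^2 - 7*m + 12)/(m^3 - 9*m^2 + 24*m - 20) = (m^2 - 7*m + 12)/(m^3 - 9*m^2 + 24*m - 20)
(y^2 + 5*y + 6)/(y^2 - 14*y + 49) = (y^2 + 5*y + 6)/(y^2 - 14*y + 49)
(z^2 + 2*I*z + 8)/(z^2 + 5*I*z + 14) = (z + 4*I)/(z + 7*I)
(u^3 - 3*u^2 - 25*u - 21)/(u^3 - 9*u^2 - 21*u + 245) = (u^2 + 4*u + 3)/(u^2 - 2*u - 35)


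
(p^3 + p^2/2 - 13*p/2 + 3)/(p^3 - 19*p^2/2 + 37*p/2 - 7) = (p + 3)/(p - 7)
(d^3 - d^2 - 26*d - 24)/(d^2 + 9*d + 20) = (d^2 - 5*d - 6)/(d + 5)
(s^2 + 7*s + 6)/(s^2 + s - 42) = (s^2 + 7*s + 6)/(s^2 + s - 42)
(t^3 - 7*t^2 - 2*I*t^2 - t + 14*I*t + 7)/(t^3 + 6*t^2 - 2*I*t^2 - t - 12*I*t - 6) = (t - 7)/(t + 6)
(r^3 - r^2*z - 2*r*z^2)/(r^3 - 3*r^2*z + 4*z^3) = r/(r - 2*z)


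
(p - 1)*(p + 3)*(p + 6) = p^3 + 8*p^2 + 9*p - 18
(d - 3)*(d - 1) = d^2 - 4*d + 3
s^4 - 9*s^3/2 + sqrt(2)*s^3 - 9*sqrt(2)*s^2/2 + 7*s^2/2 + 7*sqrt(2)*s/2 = s*(s - 7/2)*(s - 1)*(s + sqrt(2))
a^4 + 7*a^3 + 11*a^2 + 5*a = a*(a + 1)^2*(a + 5)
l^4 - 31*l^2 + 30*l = l*(l - 5)*(l - 1)*(l + 6)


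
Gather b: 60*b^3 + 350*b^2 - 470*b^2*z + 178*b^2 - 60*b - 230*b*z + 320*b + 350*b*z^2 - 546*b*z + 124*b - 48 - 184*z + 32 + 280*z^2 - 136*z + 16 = 60*b^3 + b^2*(528 - 470*z) + b*(350*z^2 - 776*z + 384) + 280*z^2 - 320*z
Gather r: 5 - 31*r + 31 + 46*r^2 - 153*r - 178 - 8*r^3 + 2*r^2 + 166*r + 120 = -8*r^3 + 48*r^2 - 18*r - 22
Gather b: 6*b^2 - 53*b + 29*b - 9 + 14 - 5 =6*b^2 - 24*b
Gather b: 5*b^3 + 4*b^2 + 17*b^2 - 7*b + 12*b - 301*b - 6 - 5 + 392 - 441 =5*b^3 + 21*b^2 - 296*b - 60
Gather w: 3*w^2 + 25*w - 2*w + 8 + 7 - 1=3*w^2 + 23*w + 14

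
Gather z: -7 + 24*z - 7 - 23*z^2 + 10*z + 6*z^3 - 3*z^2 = 6*z^3 - 26*z^2 + 34*z - 14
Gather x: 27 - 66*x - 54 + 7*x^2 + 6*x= 7*x^2 - 60*x - 27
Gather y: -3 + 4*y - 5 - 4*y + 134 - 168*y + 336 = 462 - 168*y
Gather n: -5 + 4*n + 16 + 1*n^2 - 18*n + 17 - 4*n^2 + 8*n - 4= -3*n^2 - 6*n + 24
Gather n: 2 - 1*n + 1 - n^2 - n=-n^2 - 2*n + 3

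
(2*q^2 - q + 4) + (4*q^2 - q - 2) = 6*q^2 - 2*q + 2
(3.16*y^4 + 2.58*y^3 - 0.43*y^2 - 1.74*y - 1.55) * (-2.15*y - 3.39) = -6.794*y^5 - 16.2594*y^4 - 7.8217*y^3 + 5.1987*y^2 + 9.2311*y + 5.2545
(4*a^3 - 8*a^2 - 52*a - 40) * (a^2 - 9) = 4*a^5 - 8*a^4 - 88*a^3 + 32*a^2 + 468*a + 360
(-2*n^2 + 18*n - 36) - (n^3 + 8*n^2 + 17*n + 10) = -n^3 - 10*n^2 + n - 46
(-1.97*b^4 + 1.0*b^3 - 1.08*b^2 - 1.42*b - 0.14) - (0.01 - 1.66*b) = -1.97*b^4 + 1.0*b^3 - 1.08*b^2 + 0.24*b - 0.15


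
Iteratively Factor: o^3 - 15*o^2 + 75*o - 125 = (o - 5)*(o^2 - 10*o + 25) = (o - 5)^2*(o - 5)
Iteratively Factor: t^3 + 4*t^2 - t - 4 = (t + 1)*(t^2 + 3*t - 4) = (t + 1)*(t + 4)*(t - 1)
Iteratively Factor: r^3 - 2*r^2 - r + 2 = (r - 2)*(r^2 - 1) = (r - 2)*(r - 1)*(r + 1)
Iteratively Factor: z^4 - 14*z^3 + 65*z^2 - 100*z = (z)*(z^3 - 14*z^2 + 65*z - 100) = z*(z - 5)*(z^2 - 9*z + 20) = z*(z - 5)*(z - 4)*(z - 5)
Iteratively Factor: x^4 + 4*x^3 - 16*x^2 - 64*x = (x - 4)*(x^3 + 8*x^2 + 16*x) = (x - 4)*(x + 4)*(x^2 + 4*x) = (x - 4)*(x + 4)^2*(x)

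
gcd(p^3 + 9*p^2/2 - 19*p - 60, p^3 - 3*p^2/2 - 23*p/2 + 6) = p - 4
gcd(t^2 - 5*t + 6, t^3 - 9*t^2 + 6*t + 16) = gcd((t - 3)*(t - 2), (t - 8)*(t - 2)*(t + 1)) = t - 2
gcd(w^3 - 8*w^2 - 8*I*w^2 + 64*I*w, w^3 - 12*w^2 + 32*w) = w^2 - 8*w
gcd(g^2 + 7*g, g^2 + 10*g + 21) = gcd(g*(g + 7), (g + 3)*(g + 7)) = g + 7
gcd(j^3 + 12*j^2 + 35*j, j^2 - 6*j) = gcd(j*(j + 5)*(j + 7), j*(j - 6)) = j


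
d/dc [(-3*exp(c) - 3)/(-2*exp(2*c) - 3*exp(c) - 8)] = 3*(-(exp(c) + 1)*(4*exp(c) + 3) + 2*exp(2*c) + 3*exp(c) + 8)*exp(c)/(2*exp(2*c) + 3*exp(c) + 8)^2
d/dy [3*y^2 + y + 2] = 6*y + 1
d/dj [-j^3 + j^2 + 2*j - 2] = -3*j^2 + 2*j + 2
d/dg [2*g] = 2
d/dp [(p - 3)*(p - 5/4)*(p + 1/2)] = 3*p^2 - 15*p/2 + 13/8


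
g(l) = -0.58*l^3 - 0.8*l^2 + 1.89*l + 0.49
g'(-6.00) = -51.15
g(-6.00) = 85.63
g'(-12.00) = -229.47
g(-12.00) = 864.85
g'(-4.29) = -23.27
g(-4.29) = 23.45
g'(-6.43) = -59.76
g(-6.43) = 109.45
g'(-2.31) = -3.70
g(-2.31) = -1.00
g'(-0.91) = 1.91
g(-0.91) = -1.46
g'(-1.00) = 1.75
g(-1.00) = -1.62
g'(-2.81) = -7.35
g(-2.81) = 1.73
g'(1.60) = -5.12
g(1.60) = -0.91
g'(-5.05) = -34.40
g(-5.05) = 45.24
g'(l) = -1.74*l^2 - 1.6*l + 1.89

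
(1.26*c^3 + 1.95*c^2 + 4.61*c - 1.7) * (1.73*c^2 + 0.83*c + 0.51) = 2.1798*c^5 + 4.4193*c^4 + 10.2364*c^3 + 1.8798*c^2 + 0.9401*c - 0.867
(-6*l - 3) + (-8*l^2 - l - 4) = -8*l^2 - 7*l - 7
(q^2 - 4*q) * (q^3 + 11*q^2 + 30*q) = q^5 + 7*q^4 - 14*q^3 - 120*q^2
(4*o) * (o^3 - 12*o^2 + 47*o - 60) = 4*o^4 - 48*o^3 + 188*o^2 - 240*o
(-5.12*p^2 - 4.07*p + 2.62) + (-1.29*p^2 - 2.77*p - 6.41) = -6.41*p^2 - 6.84*p - 3.79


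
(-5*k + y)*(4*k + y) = -20*k^2 - k*y + y^2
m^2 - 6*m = m*(m - 6)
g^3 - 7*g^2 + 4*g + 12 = (g - 6)*(g - 2)*(g + 1)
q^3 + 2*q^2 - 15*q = q*(q - 3)*(q + 5)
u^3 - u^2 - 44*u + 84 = (u - 6)*(u - 2)*(u + 7)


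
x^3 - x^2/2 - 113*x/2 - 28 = (x - 8)*(x + 1/2)*(x + 7)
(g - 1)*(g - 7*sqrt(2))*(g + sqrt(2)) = g^3 - 6*sqrt(2)*g^2 - g^2 - 14*g + 6*sqrt(2)*g + 14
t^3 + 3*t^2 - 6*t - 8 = (t - 2)*(t + 1)*(t + 4)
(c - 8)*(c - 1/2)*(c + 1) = c^3 - 15*c^2/2 - 9*c/2 + 4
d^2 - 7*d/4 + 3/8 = (d - 3/2)*(d - 1/4)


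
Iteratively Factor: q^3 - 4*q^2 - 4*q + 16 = (q - 2)*(q^2 - 2*q - 8) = (q - 4)*(q - 2)*(q + 2)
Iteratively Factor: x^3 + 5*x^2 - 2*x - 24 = (x + 4)*(x^2 + x - 6) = (x - 2)*(x + 4)*(x + 3)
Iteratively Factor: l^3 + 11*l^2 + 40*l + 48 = (l + 3)*(l^2 + 8*l + 16) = (l + 3)*(l + 4)*(l + 4)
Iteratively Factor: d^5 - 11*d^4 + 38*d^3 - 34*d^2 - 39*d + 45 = (d + 1)*(d^4 - 12*d^3 + 50*d^2 - 84*d + 45) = (d - 5)*(d + 1)*(d^3 - 7*d^2 + 15*d - 9) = (d - 5)*(d - 3)*(d + 1)*(d^2 - 4*d + 3) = (d - 5)*(d - 3)^2*(d + 1)*(d - 1)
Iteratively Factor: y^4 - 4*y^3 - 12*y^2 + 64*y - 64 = (y - 4)*(y^3 - 12*y + 16) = (y - 4)*(y + 4)*(y^2 - 4*y + 4) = (y - 4)*(y - 2)*(y + 4)*(y - 2)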